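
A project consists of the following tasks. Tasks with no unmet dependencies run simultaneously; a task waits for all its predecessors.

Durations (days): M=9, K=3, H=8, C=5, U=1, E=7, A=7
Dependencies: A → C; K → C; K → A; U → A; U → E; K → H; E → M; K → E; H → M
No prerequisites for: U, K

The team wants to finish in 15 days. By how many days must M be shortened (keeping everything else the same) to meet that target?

Current finish: 20 days; target: 15.
M is on every critical path, so each day cut from M cuts the finish by one (this holds down to a finish of 15).
Need 20 − 15 = 5 days off M → M becomes 4 days, finish becomes 15.

5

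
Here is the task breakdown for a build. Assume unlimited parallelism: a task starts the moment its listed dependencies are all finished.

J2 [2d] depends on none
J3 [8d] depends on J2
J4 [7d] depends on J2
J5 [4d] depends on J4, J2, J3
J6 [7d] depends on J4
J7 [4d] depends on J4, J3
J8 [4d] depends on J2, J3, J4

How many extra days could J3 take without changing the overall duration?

J2→J4→J6 = 2+7+7 = 16 sets the makespan at 16 days.
Longest path through J3: 14 days (earliest finish 10, latest finish 12).
Float = 16 − 14 = 2.

2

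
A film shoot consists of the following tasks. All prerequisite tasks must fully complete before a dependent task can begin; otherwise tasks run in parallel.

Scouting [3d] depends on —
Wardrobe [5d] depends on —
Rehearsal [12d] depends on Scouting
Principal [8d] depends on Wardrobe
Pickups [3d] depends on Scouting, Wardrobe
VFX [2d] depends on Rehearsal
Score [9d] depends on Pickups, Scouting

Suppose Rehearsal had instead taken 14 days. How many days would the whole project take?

Critical path before the change: Scouting→Rehearsal→VFX = 3+12+2 = 17 giving 17 days.
Since Rehearsal is critical, the +2 change carries straight to that chain (now 19 days).
The critical path is still Scouting→Rehearsal→VFX; finish is now 19 days.

19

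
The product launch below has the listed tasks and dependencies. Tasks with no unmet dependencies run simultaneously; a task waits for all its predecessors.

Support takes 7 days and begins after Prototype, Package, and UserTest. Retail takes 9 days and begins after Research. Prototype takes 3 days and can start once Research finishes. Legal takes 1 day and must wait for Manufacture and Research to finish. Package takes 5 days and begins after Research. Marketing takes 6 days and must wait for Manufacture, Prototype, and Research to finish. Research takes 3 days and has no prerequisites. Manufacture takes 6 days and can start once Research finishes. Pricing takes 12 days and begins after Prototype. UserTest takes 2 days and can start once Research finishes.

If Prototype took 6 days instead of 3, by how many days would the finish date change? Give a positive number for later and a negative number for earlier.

The binding path is Research→Prototype→Pricing = 3+3+12 = 18; finish at 18 days.
Since Prototype is critical, the +3 change carries straight to that chain (now 21 days).
The critical path is still Research→Prototype→Pricing; finish is now 21 days.
Change in finish: 21 − 18 = +3 days.

3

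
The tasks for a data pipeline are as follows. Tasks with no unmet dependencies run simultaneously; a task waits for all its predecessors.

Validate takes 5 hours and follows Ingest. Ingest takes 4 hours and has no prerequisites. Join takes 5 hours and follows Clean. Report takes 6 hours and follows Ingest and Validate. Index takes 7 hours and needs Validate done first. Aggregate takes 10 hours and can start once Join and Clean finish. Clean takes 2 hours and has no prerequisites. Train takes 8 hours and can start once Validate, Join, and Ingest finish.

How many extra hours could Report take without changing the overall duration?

2

The longest chain is Ingest→Validate→Train = 4+5+8 = 17; overall finish 17 hours.
Report finishes as early as 15 and must finish by 17.
Slack of Report = 11 − 9 = 2 hours.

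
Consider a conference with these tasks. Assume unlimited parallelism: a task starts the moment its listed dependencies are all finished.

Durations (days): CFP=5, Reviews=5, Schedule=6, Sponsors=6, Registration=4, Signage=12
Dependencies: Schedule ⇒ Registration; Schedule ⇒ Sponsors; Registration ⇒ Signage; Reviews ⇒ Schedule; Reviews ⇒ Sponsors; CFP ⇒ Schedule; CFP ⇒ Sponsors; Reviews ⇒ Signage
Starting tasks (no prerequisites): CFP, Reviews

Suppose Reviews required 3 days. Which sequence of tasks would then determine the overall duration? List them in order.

Actual critical path: Reviews→Schedule→Registration→Signage = 5+6+4+12 = 27 ⇒ 27 days.
Reviews lies on that path, so at 3 days the path becomes 25 days.
New critical path: CFP→Schedule→Registration→Signage = 5+6+4+12 = 27 ⇒ 27 days.

CFP, Schedule, Registration, Signage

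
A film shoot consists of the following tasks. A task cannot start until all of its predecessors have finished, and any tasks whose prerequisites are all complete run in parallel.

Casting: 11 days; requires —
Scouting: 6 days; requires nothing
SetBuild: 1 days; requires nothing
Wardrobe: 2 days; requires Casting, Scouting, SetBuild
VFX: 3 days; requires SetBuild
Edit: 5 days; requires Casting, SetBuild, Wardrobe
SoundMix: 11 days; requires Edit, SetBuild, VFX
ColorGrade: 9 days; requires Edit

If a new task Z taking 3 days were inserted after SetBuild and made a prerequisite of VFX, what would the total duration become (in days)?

29

Originally the schedule takes 29 days.
With Z inserted, VFX now waits for max(SetBuild, Z).
New critical path: Casting→Wardrobe→Edit→SoundMix = 11+2+5+11 = 29 ⇒ 29 days.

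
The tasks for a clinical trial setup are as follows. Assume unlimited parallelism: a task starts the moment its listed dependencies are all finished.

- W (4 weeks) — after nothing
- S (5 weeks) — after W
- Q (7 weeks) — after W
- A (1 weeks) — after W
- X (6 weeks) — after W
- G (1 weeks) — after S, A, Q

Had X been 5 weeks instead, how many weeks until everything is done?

12

The binding path is W→Q→G = 4+7+1 = 12; finish at 12 weeks.
The longest path through X is only 10 weeks, so X has float 2.
The critical path is still W→Q→G; finish is now 12 weeks.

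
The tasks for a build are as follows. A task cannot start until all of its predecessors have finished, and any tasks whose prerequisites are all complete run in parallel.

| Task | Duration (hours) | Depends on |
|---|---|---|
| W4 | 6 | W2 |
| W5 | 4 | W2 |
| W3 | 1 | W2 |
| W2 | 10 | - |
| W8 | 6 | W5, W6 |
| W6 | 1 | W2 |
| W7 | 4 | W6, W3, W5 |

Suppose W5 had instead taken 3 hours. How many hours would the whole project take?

19

Actual critical path: W2→W5→W8 = 10+4+6 = 20 ⇒ 20 hours.
W5 is on the critical path; changing it to 3 makes that path 19 hours.
The critical path is still W2→W5→W8; finish is now 19 hours.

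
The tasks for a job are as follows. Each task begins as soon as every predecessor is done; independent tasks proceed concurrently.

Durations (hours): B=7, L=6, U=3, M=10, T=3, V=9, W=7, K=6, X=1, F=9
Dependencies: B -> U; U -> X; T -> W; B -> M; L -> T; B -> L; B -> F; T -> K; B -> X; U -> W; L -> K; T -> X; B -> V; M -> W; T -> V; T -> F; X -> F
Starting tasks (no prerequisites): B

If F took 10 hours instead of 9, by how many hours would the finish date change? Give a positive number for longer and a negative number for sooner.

The binding path is B→L→T→X→F = 7+6+3+1+9 = 26; finish at 26 hours.
F is on the critical path; changing it to 10 makes that path 27 hours.
That remains the longest chain; total 27 hours.
Change in finish: 27 − 26 = +1 hours.

1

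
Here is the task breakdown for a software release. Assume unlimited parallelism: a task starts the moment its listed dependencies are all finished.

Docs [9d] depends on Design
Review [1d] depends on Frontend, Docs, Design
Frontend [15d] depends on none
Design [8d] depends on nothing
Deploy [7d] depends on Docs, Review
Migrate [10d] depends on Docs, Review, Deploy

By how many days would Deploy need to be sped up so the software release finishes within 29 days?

Current finish: 35 days; target: 29.
Deploy is on every critical path, so each day cut from Deploy cuts the finish by one (this holds down to a finish of 29).
Need 35 − 29 = 6 days off Deploy → Deploy becomes 1 day, finish becomes 29.

6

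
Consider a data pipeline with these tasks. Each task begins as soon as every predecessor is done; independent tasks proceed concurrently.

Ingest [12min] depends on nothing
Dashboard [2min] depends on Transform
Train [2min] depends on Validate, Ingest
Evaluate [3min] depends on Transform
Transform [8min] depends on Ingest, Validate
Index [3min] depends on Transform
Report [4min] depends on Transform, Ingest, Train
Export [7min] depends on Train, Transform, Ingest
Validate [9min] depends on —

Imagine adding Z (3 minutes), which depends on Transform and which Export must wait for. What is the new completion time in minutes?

Originally the project takes 27 minutes.
With Z inserted, Export now waits for max(Train, Transform, Ingest, Z).
New critical path: Ingest→Transform→Z→Export = 12+8+3+7 = 30 ⇒ 30 minutes.

30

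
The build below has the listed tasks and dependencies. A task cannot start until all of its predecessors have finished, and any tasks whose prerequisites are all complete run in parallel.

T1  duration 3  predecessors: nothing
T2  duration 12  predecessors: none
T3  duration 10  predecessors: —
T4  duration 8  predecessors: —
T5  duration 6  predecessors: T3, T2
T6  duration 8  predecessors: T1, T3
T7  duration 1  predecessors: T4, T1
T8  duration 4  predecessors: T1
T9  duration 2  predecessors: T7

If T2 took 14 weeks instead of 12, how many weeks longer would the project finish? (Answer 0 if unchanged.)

2

Baseline: T2→T5 = 12+6 = 18 → 18 weeks.
T2 is on the critical path; changing it to 14 makes that path 20 weeks.
No other chain overtakes it, so the finish is 20 weeks.
Change in finish: 20 − 18 = +2 weeks.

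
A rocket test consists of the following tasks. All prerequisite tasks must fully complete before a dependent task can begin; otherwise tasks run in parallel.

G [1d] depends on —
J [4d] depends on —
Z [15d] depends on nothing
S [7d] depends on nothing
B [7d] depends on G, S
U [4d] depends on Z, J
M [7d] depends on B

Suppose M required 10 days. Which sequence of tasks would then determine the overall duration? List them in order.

S, B, M

The binding path is S→B→M = 7+7+7 = 21; finish at 21 days.
M is on the critical path; changing it to 10 makes that path 24 days.
The critical path is still S→B→M; finish is now 24 days.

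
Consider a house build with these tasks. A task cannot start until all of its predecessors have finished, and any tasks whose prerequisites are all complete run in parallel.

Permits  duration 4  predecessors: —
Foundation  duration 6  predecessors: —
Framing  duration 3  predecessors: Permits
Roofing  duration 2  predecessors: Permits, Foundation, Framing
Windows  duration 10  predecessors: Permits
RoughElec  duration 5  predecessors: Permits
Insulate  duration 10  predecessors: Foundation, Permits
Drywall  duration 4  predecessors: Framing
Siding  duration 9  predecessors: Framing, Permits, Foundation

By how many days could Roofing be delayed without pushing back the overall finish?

7

Permits→Framing→Siding = 4+3+9 = 16 sets the makespan at 16 days.
Roofing finishes as early as 9 and must finish by 16.
Slack of Roofing = 14 − 7 = 7 days.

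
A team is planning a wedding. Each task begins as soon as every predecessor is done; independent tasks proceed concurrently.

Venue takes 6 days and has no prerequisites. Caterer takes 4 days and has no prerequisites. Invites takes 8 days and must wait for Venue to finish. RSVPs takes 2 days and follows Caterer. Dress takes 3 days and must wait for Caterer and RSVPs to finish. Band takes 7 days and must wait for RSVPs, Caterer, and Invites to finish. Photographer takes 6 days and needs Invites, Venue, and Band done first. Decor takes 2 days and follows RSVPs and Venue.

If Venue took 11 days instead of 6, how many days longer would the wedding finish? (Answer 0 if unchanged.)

5

The binding path is Venue→Invites→Band→Photographer = 6+8+7+6 = 27; finish at 27 days.
Since Venue is critical, the +5 change carries straight to that chain (now 32 days).
That remains the longest chain; total 32 days.
Change in finish: 32 − 27 = +5 days.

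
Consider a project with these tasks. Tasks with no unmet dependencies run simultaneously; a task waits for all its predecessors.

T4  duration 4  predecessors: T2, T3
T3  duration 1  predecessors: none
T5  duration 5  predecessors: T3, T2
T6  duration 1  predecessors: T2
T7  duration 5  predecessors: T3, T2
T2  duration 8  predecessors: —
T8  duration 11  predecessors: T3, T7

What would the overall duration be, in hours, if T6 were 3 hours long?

Critical path before the change: T2→T7→T8 = 8+5+11 = 24 giving 24 hours.
T6 is off the critical path — its longest chain is 9 hours, giving 15 of slack.
That remains the longest chain; total 24 hours.

24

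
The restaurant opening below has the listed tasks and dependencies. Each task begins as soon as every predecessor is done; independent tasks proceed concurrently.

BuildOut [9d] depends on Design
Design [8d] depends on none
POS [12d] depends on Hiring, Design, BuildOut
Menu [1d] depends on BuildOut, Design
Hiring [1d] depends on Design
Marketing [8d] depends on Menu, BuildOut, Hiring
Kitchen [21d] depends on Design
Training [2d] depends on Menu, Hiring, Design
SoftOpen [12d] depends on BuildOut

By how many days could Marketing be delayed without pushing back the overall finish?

3

The longest chain is Design→BuildOut→POS = 8+9+12 = 29; overall finish 29 days.
Marketing finishes as early as 26 and must finish by 29.
Slack of Marketing = 21 − 18 = 3 days.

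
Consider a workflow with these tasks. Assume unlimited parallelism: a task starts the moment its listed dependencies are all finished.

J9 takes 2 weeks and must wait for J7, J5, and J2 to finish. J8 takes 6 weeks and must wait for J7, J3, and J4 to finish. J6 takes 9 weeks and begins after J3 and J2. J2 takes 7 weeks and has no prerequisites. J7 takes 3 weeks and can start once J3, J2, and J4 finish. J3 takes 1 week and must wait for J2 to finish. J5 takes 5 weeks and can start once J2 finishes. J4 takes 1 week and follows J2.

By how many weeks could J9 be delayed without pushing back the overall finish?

J2→J3→J6 = 7+1+9 = 17 sets the makespan at 17 weeks.
J9 finishes as early as 14 and must finish by 17.
Float = 17 − 14 = 3.

3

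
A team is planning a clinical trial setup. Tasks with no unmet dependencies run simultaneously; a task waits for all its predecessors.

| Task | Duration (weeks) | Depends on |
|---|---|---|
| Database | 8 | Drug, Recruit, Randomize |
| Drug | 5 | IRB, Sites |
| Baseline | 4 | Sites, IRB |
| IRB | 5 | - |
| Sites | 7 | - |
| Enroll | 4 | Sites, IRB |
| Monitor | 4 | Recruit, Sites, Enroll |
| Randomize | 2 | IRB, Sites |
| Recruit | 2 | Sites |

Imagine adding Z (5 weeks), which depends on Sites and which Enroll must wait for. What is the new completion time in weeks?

Originally the plan takes 20 weeks.
With Z inserted, Enroll now waits for max(Sites, IRB, Z).
New critical path: Sites→Z→Enroll→Monitor = 7+5+4+4 = 20 ⇒ 20 weeks.

20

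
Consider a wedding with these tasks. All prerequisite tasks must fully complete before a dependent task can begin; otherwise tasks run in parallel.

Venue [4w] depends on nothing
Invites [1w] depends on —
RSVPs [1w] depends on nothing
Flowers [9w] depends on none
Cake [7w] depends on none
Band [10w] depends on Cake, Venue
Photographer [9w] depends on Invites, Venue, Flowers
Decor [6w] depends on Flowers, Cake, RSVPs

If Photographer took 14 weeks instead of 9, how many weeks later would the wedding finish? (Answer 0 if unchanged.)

The binding path is Flowers→Photographer = 9+9 = 18; finish at 18 weeks.
Photographer lies on that path, so at 14 weeks the path becomes 23 weeks.
The critical path is still Flowers→Photographer; finish is now 23 weeks.
Change in finish: 23 − 18 = +5 weeks.

5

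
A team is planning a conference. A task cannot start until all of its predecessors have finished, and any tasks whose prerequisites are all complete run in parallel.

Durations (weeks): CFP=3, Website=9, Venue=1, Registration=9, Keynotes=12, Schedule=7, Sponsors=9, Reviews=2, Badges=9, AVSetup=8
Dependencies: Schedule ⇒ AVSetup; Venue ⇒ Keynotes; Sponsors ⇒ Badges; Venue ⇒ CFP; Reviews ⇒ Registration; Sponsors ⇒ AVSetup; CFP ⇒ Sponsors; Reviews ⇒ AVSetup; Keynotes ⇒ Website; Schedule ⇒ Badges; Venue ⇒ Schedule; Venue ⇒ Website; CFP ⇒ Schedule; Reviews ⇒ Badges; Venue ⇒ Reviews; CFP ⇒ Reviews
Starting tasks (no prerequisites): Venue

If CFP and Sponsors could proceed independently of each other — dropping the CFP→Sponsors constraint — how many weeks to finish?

With the dependency in place, Venue→CFP→Sponsors→Badges = 1+3+9+9 = 22 sets the finish at 22 weeks.
Without CFP→Sponsors, Sponsors's earliest start moves from 4 to 0.
After: Venue→Keynotes→Website = 1+12+9 = 22 → 22 weeks.

22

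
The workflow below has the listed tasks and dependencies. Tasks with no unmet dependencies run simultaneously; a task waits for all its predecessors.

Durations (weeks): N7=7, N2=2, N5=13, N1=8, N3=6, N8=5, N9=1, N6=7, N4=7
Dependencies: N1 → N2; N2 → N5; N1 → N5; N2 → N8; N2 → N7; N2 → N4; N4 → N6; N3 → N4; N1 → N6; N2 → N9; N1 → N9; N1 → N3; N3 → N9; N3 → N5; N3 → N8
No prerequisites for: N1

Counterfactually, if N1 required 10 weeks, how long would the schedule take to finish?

Critical path before the change: N1→N3→N4→N6 = 8+6+7+7 = 28 giving 28 weeks.
Since N1 is critical, the +2 change carries straight to that chain (now 30 weeks).
The critical path is still N1→N3→N4→N6; finish is now 30 weeks.

30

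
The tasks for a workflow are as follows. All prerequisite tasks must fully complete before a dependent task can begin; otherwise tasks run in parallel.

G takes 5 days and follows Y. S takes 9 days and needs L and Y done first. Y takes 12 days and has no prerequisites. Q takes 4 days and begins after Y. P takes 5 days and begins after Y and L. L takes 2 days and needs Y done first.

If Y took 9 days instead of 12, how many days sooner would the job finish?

The binding path is Y→L→S = 12+2+9 = 23; finish at 23 days.
Since Y is critical, the -3 change carries straight to that chain (now 20 days).
No other chain overtakes it, so the finish is 20 days.
Change in finish: 20 − 23 = -3 days.

3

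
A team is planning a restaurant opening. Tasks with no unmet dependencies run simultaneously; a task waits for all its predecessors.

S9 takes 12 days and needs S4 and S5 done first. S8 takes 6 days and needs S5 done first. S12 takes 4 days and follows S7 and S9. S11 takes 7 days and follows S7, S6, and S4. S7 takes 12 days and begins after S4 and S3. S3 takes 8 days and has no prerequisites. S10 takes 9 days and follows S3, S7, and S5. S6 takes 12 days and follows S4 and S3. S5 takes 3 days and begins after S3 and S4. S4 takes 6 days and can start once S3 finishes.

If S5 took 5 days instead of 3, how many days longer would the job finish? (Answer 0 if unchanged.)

0

Actual critical path: S3→S4→S7→S10 = 8+6+12+9 = 35 ⇒ 35 days.
S5 has 2 days of float (longest path through it is 33).
New critical path: S3→S4→S5→S9→S12 = 8+6+5+12+4 = 35 ⇒ 35 days.
Change in finish: 35 − 35 = +0 days.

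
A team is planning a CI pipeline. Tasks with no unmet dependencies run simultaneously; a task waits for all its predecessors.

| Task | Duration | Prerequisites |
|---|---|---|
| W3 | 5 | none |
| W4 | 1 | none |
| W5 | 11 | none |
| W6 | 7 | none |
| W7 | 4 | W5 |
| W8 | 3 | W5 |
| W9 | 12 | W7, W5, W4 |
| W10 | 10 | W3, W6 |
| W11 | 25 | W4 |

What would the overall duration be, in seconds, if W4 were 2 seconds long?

Baseline: W5→W7→W9 = 11+4+12 = 27 → 27 seconds.
W4 has 1 second of float (longest path through it is 26).
Now W4→W11 = 2+25 = 27 is longest, so the finish becomes 27 seconds.

27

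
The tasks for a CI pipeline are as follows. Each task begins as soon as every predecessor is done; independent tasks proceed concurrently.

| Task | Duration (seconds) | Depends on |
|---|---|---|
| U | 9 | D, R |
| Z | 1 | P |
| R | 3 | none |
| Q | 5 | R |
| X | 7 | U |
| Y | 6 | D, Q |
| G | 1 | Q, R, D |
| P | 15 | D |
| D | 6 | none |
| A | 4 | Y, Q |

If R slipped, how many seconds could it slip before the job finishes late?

Critical path: D→P→Z = 6+15+1 = 22, so the finish is 22 seconds.
Longest path through R: 19 seconds (earliest finish 3, latest finish 6).
Slack of R = 3 − 0 = 3 seconds.

3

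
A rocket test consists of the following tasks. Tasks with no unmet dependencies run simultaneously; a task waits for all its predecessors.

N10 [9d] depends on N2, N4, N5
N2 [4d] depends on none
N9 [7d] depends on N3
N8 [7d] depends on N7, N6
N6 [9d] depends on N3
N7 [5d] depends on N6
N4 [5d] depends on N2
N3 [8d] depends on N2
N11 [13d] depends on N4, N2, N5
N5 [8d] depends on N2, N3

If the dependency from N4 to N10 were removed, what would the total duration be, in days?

33

With the dependency in place, N2→N3→N5→N11 = 4+8+8+13 = 33 sets the finish at 33 days.
Dropping N4→N10 doesn't change N10's earliest start (20); another predecessor still binds.
New critical path: N2→N3→N5→N11 = 4+8+8+13 = 33 ⇒ 33 days.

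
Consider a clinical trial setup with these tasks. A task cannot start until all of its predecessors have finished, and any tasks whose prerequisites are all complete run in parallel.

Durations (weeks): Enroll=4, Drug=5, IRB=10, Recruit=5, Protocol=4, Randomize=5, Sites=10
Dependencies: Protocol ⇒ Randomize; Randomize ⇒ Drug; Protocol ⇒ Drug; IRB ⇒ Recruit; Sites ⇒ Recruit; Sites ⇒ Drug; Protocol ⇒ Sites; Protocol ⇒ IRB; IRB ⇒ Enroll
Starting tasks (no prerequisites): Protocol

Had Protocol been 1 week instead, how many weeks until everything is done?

Actual critical path: Protocol→IRB→Recruit = 4+10+5 = 19 ⇒ 19 weeks.
Protocol is on the critical path; changing it to 1 makes that path 16 weeks.
No other chain overtakes it, so the finish is 16 weeks.

16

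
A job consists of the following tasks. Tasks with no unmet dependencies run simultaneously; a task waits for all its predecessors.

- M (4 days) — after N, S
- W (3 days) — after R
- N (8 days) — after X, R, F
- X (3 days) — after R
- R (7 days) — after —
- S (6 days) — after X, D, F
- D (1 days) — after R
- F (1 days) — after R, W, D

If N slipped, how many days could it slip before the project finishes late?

Critical path: R→W→F→N→M = 7+3+1+8+4 = 23, so the finish is 23 days.
Longest path through N: 23 days (earliest finish 19, latest finish 19).
Slack of N = 11 − 11 = 0 days.

0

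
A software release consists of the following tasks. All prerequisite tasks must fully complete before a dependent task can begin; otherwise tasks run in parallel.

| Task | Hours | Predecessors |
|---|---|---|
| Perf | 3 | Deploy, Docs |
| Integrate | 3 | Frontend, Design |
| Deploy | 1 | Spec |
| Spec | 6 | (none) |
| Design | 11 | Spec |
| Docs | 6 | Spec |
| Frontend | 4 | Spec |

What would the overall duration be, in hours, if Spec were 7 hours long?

As given, the longest chain is Spec→Design→Integrate = 6+11+3 = 20, so the finish is 20 hours.
Spec lies on that path, so at 7 hours the path becomes 21 hours.
The critical path is still Spec→Design→Integrate; finish is now 21 hours.

21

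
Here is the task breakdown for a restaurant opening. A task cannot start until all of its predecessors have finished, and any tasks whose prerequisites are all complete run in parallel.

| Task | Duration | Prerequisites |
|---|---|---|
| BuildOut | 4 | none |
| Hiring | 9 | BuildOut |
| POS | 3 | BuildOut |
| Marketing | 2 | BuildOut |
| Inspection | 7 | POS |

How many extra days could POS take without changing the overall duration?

0

The longest chain is BuildOut→POS→Inspection = 4+3+7 = 14; overall finish 14 days.
Longest path through POS: 14 days (earliest finish 7, latest finish 7).
Slack of POS = 4 − 4 = 0 days.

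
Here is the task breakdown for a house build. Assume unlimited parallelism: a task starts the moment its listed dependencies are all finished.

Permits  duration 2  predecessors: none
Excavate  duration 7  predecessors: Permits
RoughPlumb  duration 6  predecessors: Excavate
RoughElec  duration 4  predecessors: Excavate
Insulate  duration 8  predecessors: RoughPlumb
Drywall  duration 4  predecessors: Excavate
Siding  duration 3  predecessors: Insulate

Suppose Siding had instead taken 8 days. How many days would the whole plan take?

As given, the longest chain is Permits→Excavate→RoughPlumb→Insulate→Siding = 2+7+6+8+3 = 26, so the finish is 26 days.
Since Siding is critical, the +5 change carries straight to that chain (now 31 days).
The critical path is still Permits→Excavate→RoughPlumb→Insulate→Siding; finish is now 31 days.

31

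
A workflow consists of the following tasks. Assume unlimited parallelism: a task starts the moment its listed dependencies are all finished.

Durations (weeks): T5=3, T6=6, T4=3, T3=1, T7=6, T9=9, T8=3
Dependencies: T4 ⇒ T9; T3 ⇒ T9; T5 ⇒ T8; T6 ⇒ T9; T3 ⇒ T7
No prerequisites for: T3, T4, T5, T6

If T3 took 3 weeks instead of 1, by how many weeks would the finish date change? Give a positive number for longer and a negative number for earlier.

0

Critical path before the change: T6→T9 = 6+9 = 15 giving 15 weeks.
T3 is off the critical path — its longest chain is 10 weeks, giving 5 of slack.
No other chain overtakes it, so the finish is 15 weeks.
Change in finish: 15 − 15 = +0 weeks.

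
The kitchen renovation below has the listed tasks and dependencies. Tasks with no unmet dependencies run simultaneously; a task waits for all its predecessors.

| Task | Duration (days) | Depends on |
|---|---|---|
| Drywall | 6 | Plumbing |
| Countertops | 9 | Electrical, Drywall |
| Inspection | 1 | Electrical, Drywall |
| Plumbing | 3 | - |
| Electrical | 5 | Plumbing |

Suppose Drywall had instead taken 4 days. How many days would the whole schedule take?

As given, the longest chain is Plumbing→Drywall→Countertops = 3+6+9 = 18, so the finish is 18 days.
Since Drywall is critical, the -2 change carries straight to that chain (now 16 days).
New critical path: Plumbing→Electrical→Countertops = 3+5+9 = 17 ⇒ 17 days.

17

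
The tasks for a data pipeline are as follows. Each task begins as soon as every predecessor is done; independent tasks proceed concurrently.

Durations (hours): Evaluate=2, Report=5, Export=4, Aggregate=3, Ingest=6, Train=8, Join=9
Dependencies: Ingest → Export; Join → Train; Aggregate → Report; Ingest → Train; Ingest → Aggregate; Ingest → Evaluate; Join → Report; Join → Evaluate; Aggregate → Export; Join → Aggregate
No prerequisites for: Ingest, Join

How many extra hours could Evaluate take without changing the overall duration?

The longest chain is Join→Aggregate→Report = 9+3+5 = 17; overall finish 17 hours.
Longest path through Evaluate: 11 hours (earliest finish 11, latest finish 17).
Float = 17 − 11 = 6.

6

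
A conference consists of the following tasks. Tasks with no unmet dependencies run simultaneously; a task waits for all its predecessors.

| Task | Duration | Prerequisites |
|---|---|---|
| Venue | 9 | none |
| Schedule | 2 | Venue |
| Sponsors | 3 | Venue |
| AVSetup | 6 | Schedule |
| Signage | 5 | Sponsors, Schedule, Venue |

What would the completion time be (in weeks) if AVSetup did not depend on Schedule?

With the dependency in place, Venue→Schedule→AVSetup = 9+2+6 = 17 sets the finish at 17 weeks.
Without Schedule→AVSetup, AVSetup's earliest start moves from 11 to 0.
The longest chain is now Venue→Sponsors→Signage = 9+3+5 = 17, so the job takes 17 weeks.

17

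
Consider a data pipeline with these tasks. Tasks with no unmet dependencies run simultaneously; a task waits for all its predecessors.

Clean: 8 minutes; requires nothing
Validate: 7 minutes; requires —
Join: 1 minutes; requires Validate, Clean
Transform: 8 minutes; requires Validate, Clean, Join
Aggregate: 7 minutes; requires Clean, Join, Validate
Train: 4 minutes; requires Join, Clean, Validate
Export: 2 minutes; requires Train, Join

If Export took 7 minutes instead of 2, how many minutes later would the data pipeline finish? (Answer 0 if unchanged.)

As given, the longest chain is Clean→Join→Transform = 8+1+8 = 17, so the finish is 17 minutes.
Export is off the critical path — its longest chain is 15 minutes, giving 2 of slack.
The binding chain switches to Clean→Join→Train→Export = 8+1+4+7 = 20; finish 20 minutes.
Change in finish: 20 − 17 = +3 minutes.

3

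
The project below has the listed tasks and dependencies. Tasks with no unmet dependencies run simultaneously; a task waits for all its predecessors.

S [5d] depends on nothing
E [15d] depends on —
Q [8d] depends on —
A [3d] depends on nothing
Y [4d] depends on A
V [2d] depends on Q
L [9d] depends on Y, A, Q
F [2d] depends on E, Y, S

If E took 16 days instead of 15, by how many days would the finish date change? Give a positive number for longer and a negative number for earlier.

Actual critical path: E→F = 15+2 = 17 ⇒ 17 days.
E is on the critical path; changing it to 16 makes that path 18 days.
The critical path is still E→F; finish is now 18 days.
Change in finish: 18 − 17 = +1 days.

1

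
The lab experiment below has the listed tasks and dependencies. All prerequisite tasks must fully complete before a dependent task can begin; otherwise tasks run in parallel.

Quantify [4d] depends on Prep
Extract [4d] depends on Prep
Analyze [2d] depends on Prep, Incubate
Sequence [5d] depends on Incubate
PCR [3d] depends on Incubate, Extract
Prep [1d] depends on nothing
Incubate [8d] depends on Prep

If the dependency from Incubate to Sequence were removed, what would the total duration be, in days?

12

Before: longest chain Prep→Incubate→Sequence = 1+8+5 = 14, finish 14.
Without Incubate→Sequence, Sequence's earliest start moves from 9 to 0.
The longest chain is now Prep→Incubate→PCR = 1+8+3 = 12, so the project takes 12 days.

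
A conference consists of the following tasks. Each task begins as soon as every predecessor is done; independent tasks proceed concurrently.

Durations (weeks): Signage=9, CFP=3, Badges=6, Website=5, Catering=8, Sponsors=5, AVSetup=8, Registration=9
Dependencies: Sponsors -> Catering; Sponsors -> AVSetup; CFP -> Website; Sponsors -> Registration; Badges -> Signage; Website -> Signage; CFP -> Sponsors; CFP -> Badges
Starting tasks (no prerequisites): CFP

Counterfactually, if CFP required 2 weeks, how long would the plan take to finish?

17

Baseline: CFP→Badges→Signage = 3+6+9 = 18 → 18 weeks.
CFP is on the critical path; changing it to 2 makes that path 17 weeks.
No other chain overtakes it, so the finish is 17 weeks.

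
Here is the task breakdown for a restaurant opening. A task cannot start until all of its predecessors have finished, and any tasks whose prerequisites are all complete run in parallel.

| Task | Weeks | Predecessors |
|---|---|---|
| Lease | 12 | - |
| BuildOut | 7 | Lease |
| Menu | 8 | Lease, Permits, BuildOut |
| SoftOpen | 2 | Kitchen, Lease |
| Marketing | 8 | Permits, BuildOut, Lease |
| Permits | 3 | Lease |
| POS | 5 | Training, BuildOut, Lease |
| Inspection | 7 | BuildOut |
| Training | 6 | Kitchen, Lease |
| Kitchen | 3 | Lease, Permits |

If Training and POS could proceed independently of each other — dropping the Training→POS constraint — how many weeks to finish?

27

Original critical path: Lease→Permits→Kitchen→Training→POS = 12+3+3+6+5 = 29 ⇒ 29 weeks.
Without Training→POS, POS's earliest start moves from 24 to 19.
After: Lease→BuildOut→Menu = 12+7+8 = 27 → 27 weeks.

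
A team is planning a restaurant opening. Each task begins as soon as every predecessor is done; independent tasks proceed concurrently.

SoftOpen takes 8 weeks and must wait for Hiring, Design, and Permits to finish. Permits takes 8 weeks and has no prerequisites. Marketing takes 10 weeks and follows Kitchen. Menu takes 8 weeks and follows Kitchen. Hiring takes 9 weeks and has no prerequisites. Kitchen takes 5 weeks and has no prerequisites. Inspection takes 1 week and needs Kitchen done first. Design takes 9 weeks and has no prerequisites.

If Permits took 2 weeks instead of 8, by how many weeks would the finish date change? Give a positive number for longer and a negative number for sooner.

Actual critical path: Design→SoftOpen = 9+8 = 17 ⇒ 17 weeks.
Permits has 1 week of float (longest path through it is 16).
The critical path is still Design→SoftOpen; finish is now 17 weeks.
Change in finish: 17 − 17 = +0 weeks.

0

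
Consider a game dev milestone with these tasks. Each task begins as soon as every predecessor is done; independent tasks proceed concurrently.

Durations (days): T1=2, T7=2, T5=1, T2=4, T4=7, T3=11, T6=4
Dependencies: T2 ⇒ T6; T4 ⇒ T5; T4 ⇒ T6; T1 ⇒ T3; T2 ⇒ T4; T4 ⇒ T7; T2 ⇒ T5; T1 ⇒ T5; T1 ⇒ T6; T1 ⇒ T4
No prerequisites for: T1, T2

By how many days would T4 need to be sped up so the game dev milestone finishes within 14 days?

1

Current finish: 15 days; target: 14.
T4 is on every critical path, so each day cut from T4 cuts the finish by one (this holds down to a finish of 13).
Need 15 − 14 = 1 day off T4 → T4 becomes 6 days, finish becomes 14.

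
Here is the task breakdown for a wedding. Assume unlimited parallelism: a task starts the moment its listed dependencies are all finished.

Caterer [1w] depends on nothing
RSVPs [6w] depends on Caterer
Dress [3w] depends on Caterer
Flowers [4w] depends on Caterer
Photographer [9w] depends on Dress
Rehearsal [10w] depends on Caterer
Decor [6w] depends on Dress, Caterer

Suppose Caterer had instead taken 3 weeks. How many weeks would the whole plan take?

15

Baseline: Caterer→Dress→Photographer = 1+3+9 = 13 → 13 weeks.
Since Caterer is critical, the +2 change carries straight to that chain (now 15 weeks).
No other chain overtakes it, so the finish is 15 weeks.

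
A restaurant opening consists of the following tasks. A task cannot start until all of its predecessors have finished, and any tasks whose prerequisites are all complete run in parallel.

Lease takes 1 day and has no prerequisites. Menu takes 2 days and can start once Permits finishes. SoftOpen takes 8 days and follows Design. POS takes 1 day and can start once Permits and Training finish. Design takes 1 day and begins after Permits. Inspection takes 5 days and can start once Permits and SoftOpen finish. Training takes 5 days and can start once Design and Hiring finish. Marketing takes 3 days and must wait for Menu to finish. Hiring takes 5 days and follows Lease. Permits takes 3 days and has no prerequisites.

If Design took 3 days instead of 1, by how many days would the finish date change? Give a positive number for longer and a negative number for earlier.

Critical path before the change: Permits→Design→SoftOpen→Inspection = 3+1+8+5 = 17 giving 17 days.
Since Design is critical, the +2 change carries straight to that chain (now 19 days).
The critical path is still Permits→Design→SoftOpen→Inspection; finish is now 19 days.
Change in finish: 19 − 17 = +2 days.

2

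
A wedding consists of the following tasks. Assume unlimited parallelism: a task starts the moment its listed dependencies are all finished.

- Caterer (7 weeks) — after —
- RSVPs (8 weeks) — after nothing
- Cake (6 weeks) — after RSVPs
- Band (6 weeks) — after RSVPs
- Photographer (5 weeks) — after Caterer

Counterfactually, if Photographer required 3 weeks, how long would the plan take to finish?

14

Critical path before the change: RSVPs→Cake = 8+6 = 14 giving 14 weeks.
Photographer is off the critical path — its longest chain is 12 weeks, giving 2 of slack.
The critical path is still RSVPs→Cake; finish is now 14 weeks.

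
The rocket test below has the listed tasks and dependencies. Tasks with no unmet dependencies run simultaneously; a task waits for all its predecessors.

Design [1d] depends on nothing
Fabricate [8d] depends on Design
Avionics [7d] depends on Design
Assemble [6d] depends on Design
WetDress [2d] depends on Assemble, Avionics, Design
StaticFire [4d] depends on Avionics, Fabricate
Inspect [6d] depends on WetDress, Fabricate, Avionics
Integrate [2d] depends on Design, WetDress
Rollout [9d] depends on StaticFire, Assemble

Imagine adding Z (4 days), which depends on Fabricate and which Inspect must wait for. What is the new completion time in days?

22

Originally the schedule takes 22 days.
With Z inserted, Inspect now waits for max(WetDress, Fabricate, Avionics, Z).
New critical path: Design→Fabricate→StaticFire→Rollout = 1+8+4+9 = 22 ⇒ 22 days.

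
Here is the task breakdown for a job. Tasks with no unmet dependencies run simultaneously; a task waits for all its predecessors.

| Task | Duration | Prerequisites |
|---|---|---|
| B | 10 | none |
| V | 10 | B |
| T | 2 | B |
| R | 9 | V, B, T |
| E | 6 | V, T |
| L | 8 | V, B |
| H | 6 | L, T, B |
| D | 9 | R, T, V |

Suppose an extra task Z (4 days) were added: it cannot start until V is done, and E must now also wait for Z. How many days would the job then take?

38

Originally the job takes 38 days.
With Z inserted, E now waits for max(V, T, Z).
New critical path: B→V→R→D = 10+10+9+9 = 38 ⇒ 38 days.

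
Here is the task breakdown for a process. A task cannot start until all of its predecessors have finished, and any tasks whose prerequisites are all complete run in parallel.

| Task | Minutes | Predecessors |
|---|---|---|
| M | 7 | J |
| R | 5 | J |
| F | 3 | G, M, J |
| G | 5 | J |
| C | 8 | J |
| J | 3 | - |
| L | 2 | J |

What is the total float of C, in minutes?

Critical path: J→M→F = 3+7+3 = 13, so the finish is 13 minutes.
Longest path through C: 11 minutes (earliest finish 11, latest finish 13).
Slack of C = 5 − 3 = 2 minutes.

2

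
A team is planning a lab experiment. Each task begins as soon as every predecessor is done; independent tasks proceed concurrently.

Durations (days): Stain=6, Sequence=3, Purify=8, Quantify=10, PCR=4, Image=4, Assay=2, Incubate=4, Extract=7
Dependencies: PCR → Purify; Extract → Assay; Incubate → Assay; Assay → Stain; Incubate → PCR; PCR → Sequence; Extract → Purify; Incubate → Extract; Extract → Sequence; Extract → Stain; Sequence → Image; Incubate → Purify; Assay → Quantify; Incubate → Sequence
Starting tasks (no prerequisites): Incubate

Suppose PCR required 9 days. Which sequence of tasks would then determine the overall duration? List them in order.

Incubate, Extract, Assay, Quantify

The binding path is Incubate→Extract→Assay→Quantify = 4+7+2+10 = 23; finish at 23 days.
The longest path through PCR is only 16 days, so PCR has float 7.
No other chain overtakes it, so the finish is 23 days.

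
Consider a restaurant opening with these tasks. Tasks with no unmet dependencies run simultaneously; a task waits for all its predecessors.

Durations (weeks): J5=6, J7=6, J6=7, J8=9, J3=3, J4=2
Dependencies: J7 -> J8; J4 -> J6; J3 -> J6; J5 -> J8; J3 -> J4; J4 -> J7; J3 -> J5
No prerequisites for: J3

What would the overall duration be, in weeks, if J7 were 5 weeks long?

Actual critical path: J3→J4→J7→J8 = 3+2+6+9 = 20 ⇒ 20 weeks.
J7 lies on that path, so at 5 weeks the path becomes 19 weeks.
The critical path is still J3→J4→J7→J8; finish is now 19 weeks.

19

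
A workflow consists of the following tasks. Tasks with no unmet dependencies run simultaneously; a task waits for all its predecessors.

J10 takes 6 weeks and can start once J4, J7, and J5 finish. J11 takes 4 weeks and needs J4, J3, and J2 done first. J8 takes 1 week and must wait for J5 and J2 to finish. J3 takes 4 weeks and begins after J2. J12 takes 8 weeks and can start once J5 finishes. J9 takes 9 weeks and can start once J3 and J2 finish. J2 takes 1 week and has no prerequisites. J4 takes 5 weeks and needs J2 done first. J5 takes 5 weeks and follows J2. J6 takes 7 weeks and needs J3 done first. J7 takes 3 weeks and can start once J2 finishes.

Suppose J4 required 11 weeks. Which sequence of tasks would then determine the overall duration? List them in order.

J2, J4, J10

The binding path is J2→J3→J9 = 1+4+9 = 14; finish at 14 weeks.
J4 is off the critical path — its longest chain is 12 weeks, giving 2 of slack.
The binding chain switches to J2→J4→J10 = 1+11+6 = 18; finish 18 weeks.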